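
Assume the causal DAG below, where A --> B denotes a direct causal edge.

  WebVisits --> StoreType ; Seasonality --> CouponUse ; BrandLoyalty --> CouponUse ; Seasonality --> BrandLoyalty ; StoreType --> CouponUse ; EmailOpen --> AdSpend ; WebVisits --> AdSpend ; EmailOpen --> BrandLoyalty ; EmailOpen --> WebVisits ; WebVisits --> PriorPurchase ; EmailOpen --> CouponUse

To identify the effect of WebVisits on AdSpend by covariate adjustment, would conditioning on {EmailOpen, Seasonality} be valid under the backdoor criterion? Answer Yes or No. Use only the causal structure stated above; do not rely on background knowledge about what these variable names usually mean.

Backdoor paths from WebVisits to AdSpend (paths whose first edge points into WebVisits):
  P1: WebVisits <- EmailOpen -> AdSpend
Condition 1 (no descendant of WebVisits in the set): holds — descendants of WebVisits are {AdSpend, CouponUse, PriorPurchase, StoreType}; none are in {EmailOpen, Seasonality}.
Condition 2 (every backdoor path blocked by {EmailOpen, Seasonality}):
  P1: blocked at fork node EmailOpen ∈ conditioning set.
{EmailOpen, Seasonality} satisfies the backdoor criterion.

Yes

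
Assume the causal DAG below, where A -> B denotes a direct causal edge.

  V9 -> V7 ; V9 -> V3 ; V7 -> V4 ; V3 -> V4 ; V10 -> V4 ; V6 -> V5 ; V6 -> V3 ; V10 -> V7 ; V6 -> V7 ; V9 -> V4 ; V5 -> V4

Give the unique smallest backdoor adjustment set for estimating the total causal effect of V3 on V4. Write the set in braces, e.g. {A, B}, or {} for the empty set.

{V6, V9}

Variables eligible for adjustment (non-descendants of V3, excluding V3 and V4): {V10, V5, V6, V7, V9}.
Backdoor paths from V3 to V4:
  P1: V3 <- V6 -> V5 -> V4
  P2: V3 <- V6 -> V7 <- V9 -> V4
  P3: V3 <- V6 -> V7 <- V10 -> V4
  P4: V3 <- V6 -> V7 -> V4
  P5: V3 <- V9 -> V7 <- V6 -> V5 -> V4
  P6: V3 <- V9 -> V7 <- V10 -> V4
  P7: V3 <- V9 -> V7 -> V4
  P8: V3 <- V9 -> V4
The empty set is not sufficient: P1 (V3 <- V6 -> V5 -> V4) has no collider blocking it and no conditioned non-collider, so it is open.
Try {V6, V9}:
  P1: blocked at fork node V6 ∈ conditioning set.
  P2: blocked at fork node V6 ∈ conditioning set.
  P3: blocked at fork node V6 ∈ conditioning set.
  P4: blocked at fork node V6 ∈ conditioning set.
  P5: blocked at fork node V9 ∈ conditioning set.
  P6: blocked at fork node V9 ∈ conditioning set.
  P7: blocked at fork node V9 ∈ conditioning set.
  P8: blocked at fork node V9 ∈ conditioning set.
{V6, V9} contains no descendant of V3 and blocks every backdoor path.
Every element of {V6, V9} is needed (dropping V6 leaves P1 open; dropping V9 leaves P7 open), so no proper subset is valid.
Among all size-2 subsets of the eligible variables, only {V6, V9} blocks every backdoor path, so it is the unique smallest valid adjustment set.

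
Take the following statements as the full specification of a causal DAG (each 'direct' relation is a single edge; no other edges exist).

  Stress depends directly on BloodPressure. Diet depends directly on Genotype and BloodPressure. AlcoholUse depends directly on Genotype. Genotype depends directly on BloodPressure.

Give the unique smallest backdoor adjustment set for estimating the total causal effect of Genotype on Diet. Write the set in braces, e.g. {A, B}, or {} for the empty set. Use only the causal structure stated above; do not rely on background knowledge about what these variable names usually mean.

{BloodPressure}

Variables eligible for adjustment (non-descendants of Genotype, excluding Genotype and Diet): {BloodPressure, Stress}.
Backdoor paths from Genotype to Diet:
  P1: Genotype <- BloodPressure -> Diet
The empty set is not sufficient: P1 (Genotype <- BloodPressure -> Diet) has no collider blocking it and no conditioned non-collider, so it is open.
Try {BloodPressure}:
  P1: blocked at fork node BloodPressure ∈ conditioning set.
{BloodPressure} contains no descendant of Genotype and blocks every backdoor path.
No other singleton works — e.g. {Stress} leaves P1 open — so {BloodPressure} is the unique smallest valid adjustment set.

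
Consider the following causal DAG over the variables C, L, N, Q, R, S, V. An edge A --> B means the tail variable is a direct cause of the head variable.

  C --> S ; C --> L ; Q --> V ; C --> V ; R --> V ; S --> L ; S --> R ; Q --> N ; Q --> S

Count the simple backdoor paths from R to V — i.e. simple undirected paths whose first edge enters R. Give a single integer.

3

A backdoor path from R to V is any simple undirected path whose first edge points into R (i.e. leaves R via a parent).
Parents of R: {S}.
Enumerating:
  P1: R <- S <- C -> V
  P2: R <- S <- Q -> V
  P3: R <- S -> L <- C -> V
That exhausts the simple backdoor paths. Count: 3.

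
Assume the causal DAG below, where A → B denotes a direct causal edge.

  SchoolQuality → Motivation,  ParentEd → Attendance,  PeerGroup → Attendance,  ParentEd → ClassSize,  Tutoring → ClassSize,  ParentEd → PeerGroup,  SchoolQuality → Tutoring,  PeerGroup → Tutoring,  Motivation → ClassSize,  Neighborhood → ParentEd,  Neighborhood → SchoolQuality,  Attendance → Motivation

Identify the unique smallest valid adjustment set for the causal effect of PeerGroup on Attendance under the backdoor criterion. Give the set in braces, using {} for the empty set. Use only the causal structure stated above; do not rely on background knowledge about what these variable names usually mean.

Variables eligible for adjustment (non-descendants of PeerGroup, excluding PeerGroup and Attendance): {Neighborhood, ParentEd, SchoolQuality}.
Backdoor paths from PeerGroup to Attendance:
  P1: PeerGroup <- ParentEd <- Neighborhood -> SchoolQuality -> Motivation <- Attendance
  P2: PeerGroup <- ParentEd <- Neighborhood -> SchoolQuality -> Tutoring -> ClassSize <- Motivation <- Attendance
  P3: PeerGroup <- ParentEd -> Attendance
  P4: PeerGroup <- ParentEd -> ClassSize <- Motivation <- Attendance
  P5: PeerGroup <- ParentEd -> ClassSize <- Tutoring <- SchoolQuality -> Motivation <- Attendance
The empty set is not sufficient: P3 (PeerGroup <- ParentEd -> Attendance) has no collider blocking it and no conditioned non-collider, so it is open.
Try {ParentEd}:
  P1: blocked at chain node ParentEd ∈ conditioning set.
  P2: blocked at chain node ParentEd ∈ conditioning set.
  P3: blocked at fork node ParentEd ∈ conditioning set.
  P4: blocked at fork node ParentEd ∈ conditioning set.
  P5: blocked at fork node ParentEd ∈ conditioning set.
{ParentEd} contains no descendant of PeerGroup and blocks every backdoor path.
No other singleton works — e.g. {Neighborhood} leaves P3 open — so {ParentEd} is the unique smallest valid adjustment set.

{ParentEd}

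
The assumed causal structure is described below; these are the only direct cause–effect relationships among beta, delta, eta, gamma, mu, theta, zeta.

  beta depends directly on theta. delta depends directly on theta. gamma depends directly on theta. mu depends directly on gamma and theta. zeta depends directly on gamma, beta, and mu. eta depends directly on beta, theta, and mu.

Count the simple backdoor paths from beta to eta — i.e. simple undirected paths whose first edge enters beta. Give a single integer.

A backdoor path from beta to eta is any simple undirected path whose first edge points into beta (i.e. leaves beta via a parent).
Parents of beta: {theta}.
Enumerating:
  P1: beta <- theta -> gamma -> mu -> eta
  P2: beta <- theta -> gamma -> zeta <- mu -> eta
  P3: beta <- theta -> mu -> eta
  P4: beta <- theta -> eta
That exhausts the simple backdoor paths. Count: 4.

4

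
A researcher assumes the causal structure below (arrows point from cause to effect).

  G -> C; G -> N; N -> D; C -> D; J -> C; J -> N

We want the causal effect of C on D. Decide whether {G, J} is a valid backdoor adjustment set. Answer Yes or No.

Yes

Backdoor paths from C to D (paths whose first edge points into C):
  P1: C <- G -> N -> D
  P2: C <- J -> N -> D
Condition 1 (no descendant of C in the set): holds — descendants of C are {D}; none are in {G, J}.
Condition 2 (every backdoor path blocked by {G, J}):
  P1: blocked at fork node G ∈ conditioning set.
  P2: blocked at fork node J ∈ conditioning set.
{G, J} satisfies the backdoor criterion.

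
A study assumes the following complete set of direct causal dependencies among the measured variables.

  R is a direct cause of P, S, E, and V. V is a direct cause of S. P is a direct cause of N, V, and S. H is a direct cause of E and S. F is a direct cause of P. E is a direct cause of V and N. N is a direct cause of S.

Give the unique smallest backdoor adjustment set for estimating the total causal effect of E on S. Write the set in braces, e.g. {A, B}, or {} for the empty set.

Variables eligible for adjustment (non-descendants of E, excluding E and S): {F, H, P, R}.
Backdoor paths from E to S:
  P1: E <- R -> P -> N -> S
  P2: E <- R -> P -> V -> S
  P3: E <- R -> P -> S
  P4: E <- R -> V <- P -> N -> S
  P5: E <- R -> V <- P -> S
  P6: E <- R -> V -> S
  P7: E <- R -> S
  P8: E <- H -> S
The empty set is not sufficient: P1 (E <- R -> P -> N -> S) has no collider blocking it and no conditioned non-collider, so it is open.
Try {H, R}:
  P1: blocked at fork node R ∈ conditioning set.
  P2: blocked at fork node R ∈ conditioning set.
  P3: blocked at fork node R ∈ conditioning set.
  P4: blocked at fork node R ∈ conditioning set.
  P5: blocked at fork node R ∈ conditioning set.
  P6: blocked at fork node R ∈ conditioning set.
  P7: blocked at fork node R ∈ conditioning set.
  P8: blocked at fork node H ∈ conditioning set.
{H, R} contains no descendant of E and blocks every backdoor path.
Every element of {H, R} is needed (dropping H leaves P8 open; dropping R leaves P1 open), so no proper subset is valid.
Among all size-2 subsets of the eligible variables, only {H, R} blocks every backdoor path, so it is the unique smallest valid adjustment set.

{H, R}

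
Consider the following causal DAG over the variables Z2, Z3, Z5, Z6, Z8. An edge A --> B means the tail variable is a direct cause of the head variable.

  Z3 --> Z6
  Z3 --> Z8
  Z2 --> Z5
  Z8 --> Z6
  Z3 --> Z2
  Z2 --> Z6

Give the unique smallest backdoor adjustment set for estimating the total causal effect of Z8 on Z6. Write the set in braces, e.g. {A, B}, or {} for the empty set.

Variables eligible for adjustment (non-descendants of Z8, excluding Z8 and Z6): {Z2, Z3, Z5}.
Backdoor paths from Z8 to Z6:
  P1: Z8 <- Z3 -> Z2 -> Z6
  P2: Z8 <- Z3 -> Z6
The empty set is not sufficient: P1 (Z8 <- Z3 -> Z2 -> Z6) has no collider blocking it and no conditioned non-collider, so it is open.
Try {Z3}:
  P1: blocked at fork node Z3 ∈ conditioning set.
  P2: blocked at fork node Z3 ∈ conditioning set.
{Z3} contains no descendant of Z8 and blocks every backdoor path.
No other singleton works — e.g. {Z2} leaves P2 open — so {Z3} is the unique smallest valid adjustment set.

{Z3}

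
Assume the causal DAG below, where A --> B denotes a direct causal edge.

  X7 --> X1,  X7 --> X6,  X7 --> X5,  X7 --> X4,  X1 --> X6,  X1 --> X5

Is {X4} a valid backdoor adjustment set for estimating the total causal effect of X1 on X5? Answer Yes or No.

No

Backdoor paths from X1 to X5 (paths whose first edge points into X1):
  P1: X1 <- X7 -> X5
Condition 1 (no descendant of X1 in the set): holds — descendants of X1 are {X5, X6}; none are in {X4}.
Condition 2 (every backdoor path blocked by {X4}):
  P1: open — no interior node is in the conditioning set.
{X4} does not satisfy the backdoor criterion.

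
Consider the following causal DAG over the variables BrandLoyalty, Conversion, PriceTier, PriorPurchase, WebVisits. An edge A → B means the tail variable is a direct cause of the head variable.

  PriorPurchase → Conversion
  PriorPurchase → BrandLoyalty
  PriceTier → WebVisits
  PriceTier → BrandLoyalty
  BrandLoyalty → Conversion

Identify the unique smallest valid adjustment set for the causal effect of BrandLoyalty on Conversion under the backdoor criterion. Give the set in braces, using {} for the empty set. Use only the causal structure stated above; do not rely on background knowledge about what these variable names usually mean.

Variables eligible for adjustment (non-descendants of BrandLoyalty, excluding BrandLoyalty and Conversion): {PriceTier, PriorPurchase, WebVisits}.
Backdoor paths from BrandLoyalty to Conversion:
  P1: BrandLoyalty <- PriorPurchase -> Conversion
The empty set is not sufficient: P1 (BrandLoyalty <- PriorPurchase -> Conversion) has no collider blocking it and no conditioned non-collider, so it is open.
Try {PriorPurchase}:
  P1: blocked at fork node PriorPurchase ∈ conditioning set.
{PriorPurchase} contains no descendant of BrandLoyalty and blocks every backdoor path.
No other singleton works — e.g. {PriceTier} leaves P1 open — so {PriorPurchase} is the unique smallest valid adjustment set.

{PriorPurchase}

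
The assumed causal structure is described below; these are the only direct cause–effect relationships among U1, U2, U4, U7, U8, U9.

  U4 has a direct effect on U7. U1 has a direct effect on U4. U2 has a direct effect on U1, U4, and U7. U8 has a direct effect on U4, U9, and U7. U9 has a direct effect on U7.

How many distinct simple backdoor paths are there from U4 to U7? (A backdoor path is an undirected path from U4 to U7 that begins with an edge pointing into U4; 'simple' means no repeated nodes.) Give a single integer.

A backdoor path from U4 to U7 is any simple undirected path whose first edge points into U4 (i.e. leaves U4 via a parent).
Parents of U4: {U1, U2, U8}.
Enumerating:
  P1: U4 <- U8 -> U9 -> U7
  P2: U4 <- U8 -> U7
  P3: U4 <- U2 -> U7
  P4: U4 <- U1 <- U2 -> U7
That exhausts the simple backdoor paths. Count: 4.

4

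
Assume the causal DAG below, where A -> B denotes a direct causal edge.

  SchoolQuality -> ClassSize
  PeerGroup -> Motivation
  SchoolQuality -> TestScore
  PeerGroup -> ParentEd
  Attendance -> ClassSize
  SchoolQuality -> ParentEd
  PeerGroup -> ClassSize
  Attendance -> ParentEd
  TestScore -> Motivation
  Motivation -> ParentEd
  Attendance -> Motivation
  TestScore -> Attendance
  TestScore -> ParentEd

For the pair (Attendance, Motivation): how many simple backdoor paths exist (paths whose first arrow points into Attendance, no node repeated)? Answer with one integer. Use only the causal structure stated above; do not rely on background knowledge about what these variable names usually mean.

8

A backdoor path from Attendance to Motivation is any simple undirected path whose first edge points into Attendance (i.e. leaves Attendance via a parent).
Parents of Attendance: {TestScore}.
Enumerating:
  P1: Attendance <- TestScore <- SchoolQuality -> ClassSize <- PeerGroup -> Motivation
  P2: Attendance <- TestScore <- SchoolQuality -> ClassSize <- PeerGroup -> ParentEd <- Motivation
  P3: Attendance <- TestScore <- SchoolQuality -> ParentEd <- PeerGroup -> Motivation
  P4: Attendance <- TestScore <- SchoolQuality -> ParentEd <- Motivation
  P5: Attendance <- TestScore -> Motivation
  P6: Attendance <- TestScore -> ParentEd <- SchoolQuality -> ClassSize <- PeerGroup -> Motivation
  P7: Attendance <- TestScore -> ParentEd <- PeerGroup -> Motivation
  P8: Attendance <- TestScore -> ParentEd <- Motivation
That exhausts the simple backdoor paths. Count: 8.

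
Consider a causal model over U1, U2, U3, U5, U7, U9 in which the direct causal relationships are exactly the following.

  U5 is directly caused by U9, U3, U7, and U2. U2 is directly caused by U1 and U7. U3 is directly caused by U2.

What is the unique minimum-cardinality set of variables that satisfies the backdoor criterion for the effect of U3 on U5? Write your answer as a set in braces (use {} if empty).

{U2}

Variables eligible for adjustment (non-descendants of U3, excluding U3 and U5): {U1, U2, U7, U9}.
Backdoor paths from U3 to U5:
  P1: U3 <- U2 <- U7 -> U5
  P2: U3 <- U2 -> U5
The empty set is not sufficient: P1 (U3 <- U2 <- U7 -> U5) has no collider blocking it and no conditioned non-collider, so it is open.
Try {U2}:
  P1: blocked at chain node U2 ∈ conditioning set.
  P2: blocked at fork node U2 ∈ conditioning set.
{U2} contains no descendant of U3 and blocks every backdoor path.
No other singleton works — e.g. {U7} leaves P2 open — so {U2} is the unique smallest valid adjustment set.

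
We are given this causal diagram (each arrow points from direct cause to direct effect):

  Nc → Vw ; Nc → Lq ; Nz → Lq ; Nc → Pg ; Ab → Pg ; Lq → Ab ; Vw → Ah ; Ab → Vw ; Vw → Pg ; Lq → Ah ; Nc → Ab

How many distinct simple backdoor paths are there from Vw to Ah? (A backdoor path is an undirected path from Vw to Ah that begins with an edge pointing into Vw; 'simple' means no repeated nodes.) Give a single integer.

A backdoor path from Vw to Ah is any simple undirected path whose first edge points into Vw (i.e. leaves Vw via a parent).
Parents of Vw: {Ab, Nc}.
Enumerating:
  P1: Vw <- Nc -> Lq -> Ah
  P2: Vw <- Nc -> Ab <- Lq -> Ah
  P3: Vw <- Nc -> Pg <- Ab <- Lq -> Ah
  P4: Vw <- Ab <- Nc -> Lq -> Ah
  P5: Vw <- Ab <- Lq -> Ah
  P6: Vw <- Ab -> Pg <- Nc -> Lq -> Ah
That exhausts the simple backdoor paths. Count: 6.

6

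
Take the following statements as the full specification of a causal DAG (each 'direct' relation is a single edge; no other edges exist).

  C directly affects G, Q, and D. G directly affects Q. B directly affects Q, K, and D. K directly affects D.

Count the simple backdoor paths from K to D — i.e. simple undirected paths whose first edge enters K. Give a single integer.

A backdoor path from K to D is any simple undirected path whose first edge points into K (i.e. leaves K via a parent).
Parents of K: {B}.
Enumerating:
  P1: K <- B -> D
  P2: K <- B -> Q <- C -> D
  P3: K <- B -> Q <- G <- C -> D
That exhausts the simple backdoor paths. Count: 3.

3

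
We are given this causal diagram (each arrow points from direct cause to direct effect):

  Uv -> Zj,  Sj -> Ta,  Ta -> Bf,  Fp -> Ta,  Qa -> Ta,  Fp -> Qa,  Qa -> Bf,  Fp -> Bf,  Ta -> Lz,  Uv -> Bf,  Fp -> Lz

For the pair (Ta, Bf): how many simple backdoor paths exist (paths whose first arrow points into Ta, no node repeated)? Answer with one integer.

A backdoor path from Ta to Bf is any simple undirected path whose first edge points into Ta (i.e. leaves Ta via a parent).
Parents of Ta: {Fp, Qa, Sj}.
Enumerating:
  P1: Ta <- Fp -> Qa -> Bf
  P2: Ta <- Fp -> Bf
  P3: Ta <- Qa <- Fp -> Bf
  P4: Ta <- Qa -> Bf
That exhausts the simple backdoor paths. Count: 4.

4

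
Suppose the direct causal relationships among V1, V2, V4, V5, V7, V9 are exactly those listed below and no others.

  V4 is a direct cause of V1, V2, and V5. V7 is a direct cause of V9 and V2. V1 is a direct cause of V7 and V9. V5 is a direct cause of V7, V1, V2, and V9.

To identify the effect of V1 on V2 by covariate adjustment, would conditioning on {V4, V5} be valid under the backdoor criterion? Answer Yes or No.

Backdoor paths from V1 to V2 (paths whose first edge points into V1):
  P1: V1 <- V4 -> V5 -> V7 -> V2
  P2: V1 <- V4 -> V5 -> V9 <- V7 -> V2
  P3: V1 <- V4 -> V5 -> V2
  P4: V1 <- V4 -> V2
  P5: V1 <- V5 <- V4 -> V2
  P6: V1 <- V5 -> V7 -> V2
  P7: V1 <- V5 -> V9 <- V7 -> V2
  P8: V1 <- V5 -> V2
Condition 1 (no descendant of V1 in the set): holds — descendants of V1 are {V2, V7, V9}; none are in {V4, V5}.
Condition 2 (every backdoor path blocked by {V4, V5}):
  P1: blocked at fork node V4 ∈ conditioning set.
  P2: blocked at fork node V4 ∈ conditioning set.
  P3: blocked at fork node V4 ∈ conditioning set.
  P4: blocked at fork node V4 ∈ conditioning set.
  P5: blocked at chain node V5 ∈ conditioning set.
  P6: blocked at fork node V5 ∈ conditioning set.
  P7: blocked at fork node V5 ∈ conditioning set.
  P8: blocked at fork node V5 ∈ conditioning set.
{V4, V5} satisfies the backdoor criterion.

Yes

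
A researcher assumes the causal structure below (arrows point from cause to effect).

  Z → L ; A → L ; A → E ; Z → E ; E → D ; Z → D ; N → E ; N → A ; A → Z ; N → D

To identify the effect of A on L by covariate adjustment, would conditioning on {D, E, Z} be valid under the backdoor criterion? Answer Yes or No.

No

Backdoor paths from A to L (paths whose first edge points into A):
  P1: A <- N -> E <- Z -> L
  P2: A <- N -> E -> D <- Z -> L
  P3: A <- N -> D <- Z -> L
  P4: A <- N -> D <- E <- Z -> L
Condition 1 (no descendant of A in the set): FAILS — D, E, and Z are descendants of A.
Condition 2 (every backdoor path blocked by {D, E, Z}):
  P1: blocked at fork node Z ∈ conditioning set.
  P2: blocked at chain node E ∈ conditioning set.
  P3: blocked at fork node Z ∈ conditioning set.
  P4: blocked at chain node E ∈ conditioning set.
{D, E, Z} does not satisfy the backdoor criterion.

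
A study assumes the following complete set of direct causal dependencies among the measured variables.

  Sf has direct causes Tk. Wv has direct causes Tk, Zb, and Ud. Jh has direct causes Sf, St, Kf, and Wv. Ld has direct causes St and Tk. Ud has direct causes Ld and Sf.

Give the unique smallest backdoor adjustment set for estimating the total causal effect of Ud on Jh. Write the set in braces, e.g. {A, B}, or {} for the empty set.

Variables eligible for adjustment (non-descendants of Ud, excluding Ud and Jh): {Kf, Ld, Sf, St, Tk, Zb}.
Backdoor paths from Ud to Jh:
  P1: Ud <- Ld <- St -> Jh
  P2: Ud <- Ld <- Tk -> Sf -> Jh
  P3: Ud <- Ld <- Tk -> Wv -> Jh
  P4: Ud <- Sf <- Tk -> Ld <- St -> Jh
  P5: Ud <- Sf <- Tk -> Wv -> Jh
  P6: Ud <- Sf -> Jh
The empty set is not sufficient: P1 (Ud <- Ld <- St -> Jh) has no collider blocking it and no conditioned non-collider, so it is open.
Try {Ld, Sf}:
  P1: blocked at chain node Ld ∈ conditioning set.
  P2: blocked at chain node Ld ∈ conditioning set.
  P3: blocked at chain node Ld ∈ conditioning set.
  P4: blocked at chain node Sf ∈ conditioning set.
  P5: blocked at chain node Sf ∈ conditioning set.
  P6: blocked at fork node Sf ∈ conditioning set.
{Ld, Sf} contains no descendant of Ud and blocks every backdoor path.
Every element of {Ld, Sf} is needed (dropping Ld leaves P1 open; dropping Sf leaves P4 open), so no proper subset is valid.
Among all size-2 subsets of the eligible variables, only {Ld, Sf} blocks every backdoor path, so it is the unique smallest valid adjustment set.

{Ld, Sf}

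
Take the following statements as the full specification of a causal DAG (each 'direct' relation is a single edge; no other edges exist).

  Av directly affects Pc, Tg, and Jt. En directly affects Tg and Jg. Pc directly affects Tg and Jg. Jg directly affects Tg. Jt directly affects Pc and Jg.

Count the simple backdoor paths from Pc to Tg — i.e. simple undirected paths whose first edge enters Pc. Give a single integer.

6

A backdoor path from Pc to Tg is any simple undirected path whose first edge points into Pc (i.e. leaves Pc via a parent).
Parents of Pc: {Av, Jt}.
Enumerating:
  P1: Pc <- Av -> Jt -> Jg <- En -> Tg
  P2: Pc <- Av -> Jt -> Jg -> Tg
  P3: Pc <- Av -> Tg
  P4: Pc <- Jt <- Av -> Tg
  P5: Pc <- Jt -> Jg <- En -> Tg
  P6: Pc <- Jt -> Jg -> Tg
That exhausts the simple backdoor paths. Count: 6.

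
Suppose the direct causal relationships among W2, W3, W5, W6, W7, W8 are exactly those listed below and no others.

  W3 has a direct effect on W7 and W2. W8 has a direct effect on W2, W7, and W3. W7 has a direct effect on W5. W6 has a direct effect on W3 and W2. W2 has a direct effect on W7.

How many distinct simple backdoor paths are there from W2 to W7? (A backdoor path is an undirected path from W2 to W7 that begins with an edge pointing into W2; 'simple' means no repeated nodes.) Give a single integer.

6

A backdoor path from W2 to W7 is any simple undirected path whose first edge points into W2 (i.e. leaves W2 via a parent).
Parents of W2: {W3, W6, W8}.
Enumerating:
  P1: W2 <- W6 -> W3 <- W8 -> W7
  P2: W2 <- W6 -> W3 -> W7
  P3: W2 <- W8 -> W3 -> W7
  P4: W2 <- W8 -> W7
  P5: W2 <- W3 <- W8 -> W7
  P6: W2 <- W3 -> W7
That exhausts the simple backdoor paths. Count: 6.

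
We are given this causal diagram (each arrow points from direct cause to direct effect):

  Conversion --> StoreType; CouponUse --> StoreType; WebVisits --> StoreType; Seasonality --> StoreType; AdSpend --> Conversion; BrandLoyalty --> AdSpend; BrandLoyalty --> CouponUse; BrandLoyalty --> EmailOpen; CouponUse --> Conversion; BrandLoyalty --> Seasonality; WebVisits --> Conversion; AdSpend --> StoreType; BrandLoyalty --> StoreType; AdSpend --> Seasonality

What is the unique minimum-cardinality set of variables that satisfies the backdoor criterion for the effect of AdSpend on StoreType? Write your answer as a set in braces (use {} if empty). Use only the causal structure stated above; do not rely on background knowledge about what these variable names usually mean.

Variables eligible for adjustment (non-descendants of AdSpend, excluding AdSpend and StoreType): {BrandLoyalty, CouponUse, EmailOpen, WebVisits}.
Backdoor paths from AdSpend to StoreType:
  P1: AdSpend <- BrandLoyalty -> CouponUse -> Conversion <- WebVisits -> StoreType
  P2: AdSpend <- BrandLoyalty -> CouponUse -> Conversion -> StoreType
  P3: AdSpend <- BrandLoyalty -> CouponUse -> StoreType
  P4: AdSpend <- BrandLoyalty -> Seasonality -> StoreType
  P5: AdSpend <- BrandLoyalty -> StoreType
The empty set is not sufficient: P2 (AdSpend <- BrandLoyalty -> CouponUse -> Conversion -> StoreType) has no collider blocking it and no conditioned non-collider, so it is open.
Try {BrandLoyalty}:
  P1: blocked at fork node BrandLoyalty ∈ conditioning set.
  P2: blocked at fork node BrandLoyalty ∈ conditioning set.
  P3: blocked at fork node BrandLoyalty ∈ conditioning set.
  P4: blocked at fork node BrandLoyalty ∈ conditioning set.
  P5: blocked at fork node BrandLoyalty ∈ conditioning set.
{BrandLoyalty} contains no descendant of AdSpend and blocks every backdoor path.
No other singleton works — e.g. {WebVisits} leaves P2 open — so {BrandLoyalty} is the unique smallest valid adjustment set.

{BrandLoyalty}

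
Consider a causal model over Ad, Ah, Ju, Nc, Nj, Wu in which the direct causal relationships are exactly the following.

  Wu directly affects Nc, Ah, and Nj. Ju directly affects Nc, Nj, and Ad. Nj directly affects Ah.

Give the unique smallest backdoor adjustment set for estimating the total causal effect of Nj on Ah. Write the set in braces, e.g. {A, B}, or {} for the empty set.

Variables eligible for adjustment (non-descendants of Nj, excluding Nj and Ah): {Ad, Ju, Nc, Wu}.
Backdoor paths from Nj to Ah:
  P1: Nj <- Wu -> Ah
  P2: Nj <- Ju -> Nc <- Wu -> Ah
The empty set is not sufficient: P1 (Nj <- Wu -> Ah) has no collider blocking it and no conditioned non-collider, so it is open.
Try {Wu}:
  P1: blocked at fork node Wu ∈ conditioning set.
  P2: blocked at collider Nc (neither it nor any descendant is in the conditioning set).
{Wu} contains no descendant of Nj and blocks every backdoor path.
No other singleton works — e.g. {Ju} leaves P1 open — so {Wu} is the unique smallest valid adjustment set.

{Wu}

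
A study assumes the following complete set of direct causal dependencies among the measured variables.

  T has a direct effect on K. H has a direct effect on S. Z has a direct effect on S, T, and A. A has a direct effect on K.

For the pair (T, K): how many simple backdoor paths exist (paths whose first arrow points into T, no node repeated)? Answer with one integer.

1

A backdoor path from T to K is any simple undirected path whose first edge points into T (i.e. leaves T via a parent).
Parents of T: {Z}.
Enumerating:
  P1: T <- Z -> A -> K
That exhausts the simple backdoor paths. Count: 1.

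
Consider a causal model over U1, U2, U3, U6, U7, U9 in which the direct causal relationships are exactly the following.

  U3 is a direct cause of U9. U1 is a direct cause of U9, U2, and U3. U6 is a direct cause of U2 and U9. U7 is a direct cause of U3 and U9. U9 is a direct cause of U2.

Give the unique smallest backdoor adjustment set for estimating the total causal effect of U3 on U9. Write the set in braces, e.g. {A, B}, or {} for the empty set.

Variables eligible for adjustment (non-descendants of U3, excluding U3 and U9): {U1, U6, U7}.
Backdoor paths from U3 to U9:
  P1: U3 <- U1 -> U9
  P2: U3 <- U1 -> U2 <- U6 -> U9
  P3: U3 <- U1 -> U2 <- U9
  P4: U3 <- U7 -> U9
The empty set is not sufficient: P1 (U3 <- U1 -> U9) has no collider blocking it and no conditioned non-collider, so it is open.
Try {U1, U7}:
  P1: blocked at fork node U1 ∈ conditioning set.
  P2: blocked at fork node U1 ∈ conditioning set.
  P3: blocked at fork node U1 ∈ conditioning set.
  P4: blocked at fork node U7 ∈ conditioning set.
{U1, U7} contains no descendant of U3 and blocks every backdoor path.
Every element of {U1, U7} is needed (dropping U1 leaves P1 open; dropping U7 leaves P4 open), so no proper subset is valid.
Among all size-2 subsets of the eligible variables, only {U1, U7} blocks every backdoor path, so it is the unique smallest valid adjustment set.

{U1, U7}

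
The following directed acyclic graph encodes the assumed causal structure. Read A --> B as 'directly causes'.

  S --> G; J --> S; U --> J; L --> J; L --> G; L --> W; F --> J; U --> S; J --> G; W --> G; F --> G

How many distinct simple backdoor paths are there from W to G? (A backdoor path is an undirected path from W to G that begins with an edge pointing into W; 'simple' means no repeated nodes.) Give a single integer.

A backdoor path from W to G is any simple undirected path whose first edge points into W (i.e. leaves W via a parent).
Parents of W: {L}.
Enumerating:
  P1: W <- L -> J <- F -> G
  P2: W <- L -> J <- U -> S -> G
  P3: W <- L -> J -> S -> G
  P4: W <- L -> J -> G
  P5: W <- L -> G
That exhausts the simple backdoor paths. Count: 5.

5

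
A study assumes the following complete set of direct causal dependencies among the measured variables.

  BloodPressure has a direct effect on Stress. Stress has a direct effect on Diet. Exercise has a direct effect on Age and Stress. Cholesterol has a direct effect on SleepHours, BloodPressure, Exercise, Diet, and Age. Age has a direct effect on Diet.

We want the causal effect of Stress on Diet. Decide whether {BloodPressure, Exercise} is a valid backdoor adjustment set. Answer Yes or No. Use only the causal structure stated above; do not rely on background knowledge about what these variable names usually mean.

Backdoor paths from Stress to Diet (paths whose first edge points into Stress):
  P1: Stress <- BloodPressure <- Cholesterol -> Exercise -> Age -> Diet
  P2: Stress <- BloodPressure <- Cholesterol -> Age -> Diet
  P3: Stress <- BloodPressure <- Cholesterol -> Diet
  P4: Stress <- Exercise <- Cholesterol -> Age -> Diet
  P5: Stress <- Exercise <- Cholesterol -> Diet
  P6: Stress <- Exercise -> Age <- Cholesterol -> Diet
  P7: Stress <- Exercise -> Age -> Diet
Condition 1 (no descendant of Stress in the set): holds — descendants of Stress are {Diet}; none are in {BloodPressure, Exercise}.
Condition 2 (every backdoor path blocked by {BloodPressure, Exercise}):
  P1: blocked at chain node BloodPressure ∈ conditioning set.
  P2: blocked at chain node BloodPressure ∈ conditioning set.
  P3: blocked at chain node BloodPressure ∈ conditioning set.
  P4: blocked at chain node Exercise ∈ conditioning set.
  P5: blocked at chain node Exercise ∈ conditioning set.
  P6: blocked at fork node Exercise ∈ conditioning set.
  P7: blocked at fork node Exercise ∈ conditioning set.
{BloodPressure, Exercise} satisfies the backdoor criterion.

Yes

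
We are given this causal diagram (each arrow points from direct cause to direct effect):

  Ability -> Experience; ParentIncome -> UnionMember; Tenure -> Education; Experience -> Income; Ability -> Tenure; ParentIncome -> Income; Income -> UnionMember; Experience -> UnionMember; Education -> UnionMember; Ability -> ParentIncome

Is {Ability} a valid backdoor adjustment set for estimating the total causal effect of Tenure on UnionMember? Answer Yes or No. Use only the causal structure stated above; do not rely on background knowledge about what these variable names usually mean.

Yes

Backdoor paths from Tenure to UnionMember (paths whose first edge points into Tenure):
  P1: Tenure <- Ability -> Experience -> Income <- ParentIncome -> UnionMember
  P2: Tenure <- Ability -> Experience -> Income -> UnionMember
  P3: Tenure <- Ability -> Experience -> UnionMember
  P4: Tenure <- Ability -> ParentIncome -> Income <- Experience -> UnionMember
  P5: Tenure <- Ability -> ParentIncome -> Income -> UnionMember
  P6: Tenure <- Ability -> ParentIncome -> UnionMember
Condition 1 (no descendant of Tenure in the set): holds — descendants of Tenure are {Education, UnionMember}; none are in {Ability}.
Condition 2 (every backdoor path blocked by {Ability}):
  P1: blocked at fork node Ability ∈ conditioning set.
  P2: blocked at fork node Ability ∈ conditioning set.
  P3: blocked at fork node Ability ∈ conditioning set.
  P4: blocked at fork node Ability ∈ conditioning set.
  P5: blocked at fork node Ability ∈ conditioning set.
  P6: blocked at fork node Ability ∈ conditioning set.
{Ability} satisfies the backdoor criterion.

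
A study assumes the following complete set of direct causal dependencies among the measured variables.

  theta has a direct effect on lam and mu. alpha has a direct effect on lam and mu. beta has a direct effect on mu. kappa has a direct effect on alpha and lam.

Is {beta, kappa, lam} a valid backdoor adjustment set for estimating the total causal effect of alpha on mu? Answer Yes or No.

Backdoor paths from alpha to mu (paths whose first edge points into alpha):
  P1: alpha <- kappa -> lam <- theta -> mu
Condition 1 (no descendant of alpha in the set): FAILS — lam is a descendant of alpha.
Condition 2 (every backdoor path blocked by {beta, kappa, lam}):
  P1: blocked at fork node kappa ∈ conditioning set.
{beta, kappa, lam} does not satisfy the backdoor criterion.

No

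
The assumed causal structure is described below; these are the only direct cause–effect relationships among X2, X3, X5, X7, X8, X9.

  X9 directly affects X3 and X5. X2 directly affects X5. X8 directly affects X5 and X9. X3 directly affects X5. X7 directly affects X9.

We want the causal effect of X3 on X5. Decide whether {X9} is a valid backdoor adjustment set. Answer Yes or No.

Backdoor paths from X3 to X5 (paths whose first edge points into X3):
  P1: X3 <- X9 <- X8 -> X5
  P2: X3 <- X9 -> X5
Condition 1 (no descendant of X3 in the set): holds — descendants of X3 are {X5}; none are in {X9}.
Condition 2 (every backdoor path blocked by {X9}):
  P1: blocked at chain node X9 ∈ conditioning set.
  P2: blocked at fork node X9 ∈ conditioning set.
{X9} satisfies the backdoor criterion.

Yes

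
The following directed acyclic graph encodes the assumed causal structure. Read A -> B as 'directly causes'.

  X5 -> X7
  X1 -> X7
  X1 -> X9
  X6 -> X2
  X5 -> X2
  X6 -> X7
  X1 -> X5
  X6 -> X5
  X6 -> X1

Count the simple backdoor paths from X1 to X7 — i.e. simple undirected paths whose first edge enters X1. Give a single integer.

3

A backdoor path from X1 to X7 is any simple undirected path whose first edge points into X1 (i.e. leaves X1 via a parent).
Parents of X1: {X6}.
Enumerating:
  P1: X1 <- X6 -> X5 -> X7
  P2: X1 <- X6 -> X2 <- X5 -> X7
  P3: X1 <- X6 -> X7
That exhausts the simple backdoor paths. Count: 3.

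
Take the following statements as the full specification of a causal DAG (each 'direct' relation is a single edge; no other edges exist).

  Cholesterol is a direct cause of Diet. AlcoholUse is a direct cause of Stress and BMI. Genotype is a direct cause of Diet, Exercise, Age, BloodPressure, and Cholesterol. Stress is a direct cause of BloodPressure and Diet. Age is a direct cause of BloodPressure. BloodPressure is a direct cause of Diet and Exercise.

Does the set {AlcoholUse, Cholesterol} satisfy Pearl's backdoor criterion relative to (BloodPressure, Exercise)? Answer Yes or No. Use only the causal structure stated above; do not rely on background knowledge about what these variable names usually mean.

Backdoor paths from BloodPressure to Exercise (paths whose first edge points into BloodPressure):
  P1: BloodPressure <- Genotype -> Exercise
  P2: BloodPressure <- Stress -> Diet <- Genotype -> Exercise
  P3: BloodPressure <- Stress -> Diet <- Cholesterol <- Genotype -> Exercise
  P4: BloodPressure <- Age <- Genotype -> Exercise
Condition 1 (no descendant of BloodPressure in the set): holds — descendants of BloodPressure are {Diet, Exercise}; none are in {AlcoholUse, Cholesterol}.
Condition 2 (every backdoor path blocked by {AlcoholUse, Cholesterol}):
  P1: open — no interior node is in the conditioning set.
  P2: blocked at collider Diet (neither it nor any descendant is in the conditioning set).
  P3: blocked at collider Diet (neither it nor any descendant is in the conditioning set).
  P4: open — no interior node is in the conditioning set.
{AlcoholUse, Cholesterol} does not satisfy the backdoor criterion.

No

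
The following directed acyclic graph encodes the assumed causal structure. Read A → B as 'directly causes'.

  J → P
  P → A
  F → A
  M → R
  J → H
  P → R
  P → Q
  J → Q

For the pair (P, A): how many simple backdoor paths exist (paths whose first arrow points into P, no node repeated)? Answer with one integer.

0

A backdoor path from P to A is any simple undirected path whose first edge points into P (i.e. leaves P via a parent).
Parents of P: {J}.
No simple path from any parent of P reaches A without revisiting P, so there are no backdoor paths.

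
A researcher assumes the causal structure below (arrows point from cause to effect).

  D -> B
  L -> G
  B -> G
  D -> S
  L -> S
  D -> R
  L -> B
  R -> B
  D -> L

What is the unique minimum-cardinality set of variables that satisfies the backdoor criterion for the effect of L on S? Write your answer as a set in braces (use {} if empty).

Variables eligible for adjustment (non-descendants of L, excluding L and S): {D, R}.
Backdoor paths from L to S:
  P1: L <- D -> S
The empty set is not sufficient: P1 (L <- D -> S) has no collider blocking it and no conditioned non-collider, so it is open.
Try {D}:
  P1: blocked at fork node D ∈ conditioning set.
{D} contains no descendant of L and blocks every backdoor path.
No other singleton works — e.g. {R} leaves P1 open — so {D} is the unique smallest valid adjustment set.

{D}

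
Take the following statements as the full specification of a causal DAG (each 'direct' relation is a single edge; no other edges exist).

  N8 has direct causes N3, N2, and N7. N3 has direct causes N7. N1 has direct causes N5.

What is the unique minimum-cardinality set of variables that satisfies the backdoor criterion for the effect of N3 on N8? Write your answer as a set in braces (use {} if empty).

Variables eligible for adjustment (non-descendants of N3, excluding N3 and N8): {N1, N2, N5, N7}.
Backdoor paths from N3 to N8:
  P1: N3 <- N7 -> N8
The empty set is not sufficient: P1 (N3 <- N7 -> N8) has no collider blocking it and no conditioned non-collider, so it is open.
Try {N7}:
  P1: blocked at fork node N7 ∈ conditioning set.
{N7} contains no descendant of N3 and blocks every backdoor path.
No other singleton works — e.g. {N5} leaves P1 open — so {N7} is the unique smallest valid adjustment set.

{N7}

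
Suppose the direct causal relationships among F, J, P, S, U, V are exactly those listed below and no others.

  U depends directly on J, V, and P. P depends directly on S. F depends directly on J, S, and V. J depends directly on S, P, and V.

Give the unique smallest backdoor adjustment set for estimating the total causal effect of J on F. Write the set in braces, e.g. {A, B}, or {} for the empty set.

Variables eligible for adjustment (non-descendants of J, excluding J and F): {P, S, V}.
Backdoor paths from J to F:
  P1: J <- S -> P -> U <- V -> F
  P2: J <- S -> F
  P3: J <- P <- S -> F
  P4: J <- P -> U <- V -> F
  P5: J <- V -> U <- P <- S -> F
  P6: J <- V -> F
The empty set is not sufficient: P2 (J <- S -> F) has no collider blocking it and no conditioned non-collider, so it is open.
Try {S, V}:
  P1: blocked at fork node S ∈ conditioning set.
  P2: blocked at fork node S ∈ conditioning set.
  P3: blocked at fork node S ∈ conditioning set.
  P4: blocked at collider U (neither it nor any descendant is in the conditioning set).
  P5: blocked at fork node V ∈ conditioning set.
  P6: blocked at fork node V ∈ conditioning set.
{S, V} contains no descendant of J and blocks every backdoor path.
Every element of {S, V} is needed (dropping S leaves P2 open; dropping V leaves P6 open), so no proper subset is valid.
Among all size-2 subsets of the eligible variables, only {S, V} blocks every backdoor path, so it is the unique smallest valid adjustment set.

{S, V}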